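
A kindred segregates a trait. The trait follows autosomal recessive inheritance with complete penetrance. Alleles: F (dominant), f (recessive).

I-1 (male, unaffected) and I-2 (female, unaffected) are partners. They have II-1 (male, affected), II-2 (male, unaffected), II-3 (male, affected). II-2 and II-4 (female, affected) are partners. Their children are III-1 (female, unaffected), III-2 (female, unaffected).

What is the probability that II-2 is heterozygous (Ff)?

I-1 is unaffected so carries F and passed f to II-1 (ff), so I-1 is Ff.
I-2 is unaffected so carries F and passed f to II-1 (ff), so I-2 is Ff.
Their cross gives offspring ratios 1/4 FF : 1/2 Ff : 1/4 ff. Conditioning on II-2 being unaffected, P(Ff) = 1/2 / 3/4 = 2/3 before taking II-2's own offspring into account.
II-4 is affected, so II-4 is ff.
Now use II-2's offspring. Probability of each recorded status — unaffected daughter III-1: 1/2 if II-2 is Ff, 1 if FF; unaffected daughter III-2: 1/2 if II-2 is Ff, 1 if FF.
Bayes: P(Ff) = 2/3·1/4 / (2/3·1/4 + 1/3·1) = 1/3.

1/3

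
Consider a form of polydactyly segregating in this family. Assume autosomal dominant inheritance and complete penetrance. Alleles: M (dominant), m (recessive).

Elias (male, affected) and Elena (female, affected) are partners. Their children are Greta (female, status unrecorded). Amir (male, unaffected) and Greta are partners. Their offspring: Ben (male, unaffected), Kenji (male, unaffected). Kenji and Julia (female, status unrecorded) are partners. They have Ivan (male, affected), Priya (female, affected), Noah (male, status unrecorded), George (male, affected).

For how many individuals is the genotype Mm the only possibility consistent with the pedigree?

3

Obligate heterozygotes: Ivan is affected so carries M and received m from Kenji (mm), so Ivan is Mm; Priya is affected so carries M and received m from Kenji (mm), so Priya is Mm; George is affected so carries M and received m from Kenji (mm), so George is Mm.
Every other individual is either homozygous by phenotype or has at least one consistent homozygous assignment, so the count is 3.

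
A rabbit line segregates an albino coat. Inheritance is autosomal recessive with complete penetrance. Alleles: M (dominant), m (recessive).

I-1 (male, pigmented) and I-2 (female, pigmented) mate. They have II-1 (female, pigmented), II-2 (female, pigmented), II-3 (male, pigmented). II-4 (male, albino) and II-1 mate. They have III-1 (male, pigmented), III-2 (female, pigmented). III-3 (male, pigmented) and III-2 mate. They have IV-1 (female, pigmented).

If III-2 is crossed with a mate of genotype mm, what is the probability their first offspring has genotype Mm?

1/2

III-2 is pigmented so carries M and received m from II-4 (mm), so III-2 is Mm.
The cross gives 1/2 Mm : 1/2 mm, so P(offspring has genotype Mm) = 1/2.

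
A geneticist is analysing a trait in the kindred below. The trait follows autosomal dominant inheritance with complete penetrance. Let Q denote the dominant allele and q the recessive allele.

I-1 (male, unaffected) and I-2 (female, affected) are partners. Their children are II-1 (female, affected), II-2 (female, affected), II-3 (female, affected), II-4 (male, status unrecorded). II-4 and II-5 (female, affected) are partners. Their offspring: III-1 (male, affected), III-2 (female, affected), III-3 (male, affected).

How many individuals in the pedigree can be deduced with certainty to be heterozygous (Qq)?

3

Obligate heterozygotes: II-1 is affected so carries Q and received q from I-1 (qq), so II-1 is Qq; II-2 is affected so carries Q and received q from I-1 (qq), so II-2 is Qq; II-3 is affected so carries Q and received q from I-1 (qq), so II-3 is Qq.
Every other individual is either homozygous by phenotype or has at least one consistent homozygous assignment, so the count is 3.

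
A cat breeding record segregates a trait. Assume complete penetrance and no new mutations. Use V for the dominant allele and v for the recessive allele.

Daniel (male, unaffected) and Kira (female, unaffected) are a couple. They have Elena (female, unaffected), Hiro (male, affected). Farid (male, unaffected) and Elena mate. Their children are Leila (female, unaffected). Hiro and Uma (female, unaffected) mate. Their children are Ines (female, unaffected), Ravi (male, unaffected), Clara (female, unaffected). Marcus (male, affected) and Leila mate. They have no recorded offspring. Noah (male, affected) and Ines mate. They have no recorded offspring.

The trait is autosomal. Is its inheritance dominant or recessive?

Daniel and Kira are both unaffected yet have an affected child Hiro. Under dominance, an affected child requires at least one affected parent, so the trait cannot be dominant.

recessive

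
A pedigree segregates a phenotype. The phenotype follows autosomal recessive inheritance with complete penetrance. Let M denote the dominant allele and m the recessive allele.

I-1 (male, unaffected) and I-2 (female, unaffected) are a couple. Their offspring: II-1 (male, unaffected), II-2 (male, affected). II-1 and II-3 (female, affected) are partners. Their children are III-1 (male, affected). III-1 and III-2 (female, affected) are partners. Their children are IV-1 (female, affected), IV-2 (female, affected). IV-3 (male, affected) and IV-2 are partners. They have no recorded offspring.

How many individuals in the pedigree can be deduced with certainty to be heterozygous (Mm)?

3

Obligate heterozygotes: I-1 is unaffected so carries M and passed m to II-2 (mm), so I-1 is Mm; I-2 is unaffected so carries M and passed m to II-2 (mm), so I-2 is Mm; II-1 is unaffected so carries M and passed m to III-1 (mm), so II-1 is Mm.
Every other individual is either homozygous by phenotype or has at least one consistent homozygous assignment, so the count is 3.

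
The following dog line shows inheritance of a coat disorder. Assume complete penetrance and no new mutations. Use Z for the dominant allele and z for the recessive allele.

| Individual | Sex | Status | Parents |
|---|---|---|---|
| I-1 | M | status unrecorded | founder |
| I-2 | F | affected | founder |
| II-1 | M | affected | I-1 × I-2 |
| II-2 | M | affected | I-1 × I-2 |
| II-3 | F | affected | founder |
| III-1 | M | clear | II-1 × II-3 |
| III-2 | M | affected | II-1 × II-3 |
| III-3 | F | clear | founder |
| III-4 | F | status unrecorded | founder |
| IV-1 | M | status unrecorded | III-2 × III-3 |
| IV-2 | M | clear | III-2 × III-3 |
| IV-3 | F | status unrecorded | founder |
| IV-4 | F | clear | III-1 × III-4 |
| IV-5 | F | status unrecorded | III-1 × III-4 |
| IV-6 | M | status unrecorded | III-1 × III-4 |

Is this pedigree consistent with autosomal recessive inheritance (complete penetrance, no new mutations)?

Under autosomal recessive, III-1 (clear, male) cannot arise from II-1 (affected) × II-3 (affected).

No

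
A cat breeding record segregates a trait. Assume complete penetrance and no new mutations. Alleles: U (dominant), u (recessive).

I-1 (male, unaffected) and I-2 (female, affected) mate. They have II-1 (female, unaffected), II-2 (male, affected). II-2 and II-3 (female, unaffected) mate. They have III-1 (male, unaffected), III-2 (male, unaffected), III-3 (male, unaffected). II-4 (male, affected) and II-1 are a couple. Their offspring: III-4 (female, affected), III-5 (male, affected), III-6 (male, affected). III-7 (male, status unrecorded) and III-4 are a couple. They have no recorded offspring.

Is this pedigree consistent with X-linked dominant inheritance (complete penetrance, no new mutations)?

Under X-linked dominant, III-5 (affected, male) cannot arise from II-4 (affected) × II-1 (unaffected).

No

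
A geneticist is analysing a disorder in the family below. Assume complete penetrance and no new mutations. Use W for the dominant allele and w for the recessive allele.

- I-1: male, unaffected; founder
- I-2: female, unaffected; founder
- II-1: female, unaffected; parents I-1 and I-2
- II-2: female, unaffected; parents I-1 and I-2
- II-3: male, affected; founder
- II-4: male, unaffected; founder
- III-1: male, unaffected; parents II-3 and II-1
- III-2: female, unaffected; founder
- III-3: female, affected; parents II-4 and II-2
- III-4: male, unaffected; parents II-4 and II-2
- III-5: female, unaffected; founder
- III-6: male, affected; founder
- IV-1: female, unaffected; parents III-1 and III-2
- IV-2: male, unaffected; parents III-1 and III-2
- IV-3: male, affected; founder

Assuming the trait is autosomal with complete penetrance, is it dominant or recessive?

II-4 and II-2 are both unaffected yet have an affected child III-3. Under dominance, an affected child requires at least one affected parent, so the trait cannot be dominant.

recessive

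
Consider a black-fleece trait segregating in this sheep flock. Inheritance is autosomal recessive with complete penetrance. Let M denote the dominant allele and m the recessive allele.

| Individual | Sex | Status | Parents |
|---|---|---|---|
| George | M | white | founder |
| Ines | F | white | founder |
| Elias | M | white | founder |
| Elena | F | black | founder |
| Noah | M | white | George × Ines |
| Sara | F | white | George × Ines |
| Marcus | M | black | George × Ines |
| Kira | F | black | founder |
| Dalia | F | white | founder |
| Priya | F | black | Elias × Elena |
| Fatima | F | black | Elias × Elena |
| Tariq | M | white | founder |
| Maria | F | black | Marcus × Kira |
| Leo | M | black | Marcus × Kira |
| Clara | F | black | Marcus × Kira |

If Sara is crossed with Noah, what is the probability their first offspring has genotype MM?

George is white so carries M and passed m to Marcus (mm), so George is Mm.
Ines is white so carries M and passed m to Marcus (mm), so Ines is Mm.
Sara is a white offspring of George (Mm) × Ines (Mm), whose cross gives 1/4 MM : 1/2 Mm : 1/4 mm; conditioning on being white, Sara is MM with probability 1/3, Mm with probability 2/3.
Noah is a white offspring of George (Mm) × Ines (Mm), whose cross gives 1/4 MM : 1/2 Mm : 1/4 mm; conditioning on being white, Noah is MM with probability 1/3, Mm with probability 2/3.
Summing over parental genotype combinations, P(offspring has genotype MM) = 1/9·1 + 2/9·1/2 + 2/9·1/2 + 4/9·1/4 = 4/9.

4/9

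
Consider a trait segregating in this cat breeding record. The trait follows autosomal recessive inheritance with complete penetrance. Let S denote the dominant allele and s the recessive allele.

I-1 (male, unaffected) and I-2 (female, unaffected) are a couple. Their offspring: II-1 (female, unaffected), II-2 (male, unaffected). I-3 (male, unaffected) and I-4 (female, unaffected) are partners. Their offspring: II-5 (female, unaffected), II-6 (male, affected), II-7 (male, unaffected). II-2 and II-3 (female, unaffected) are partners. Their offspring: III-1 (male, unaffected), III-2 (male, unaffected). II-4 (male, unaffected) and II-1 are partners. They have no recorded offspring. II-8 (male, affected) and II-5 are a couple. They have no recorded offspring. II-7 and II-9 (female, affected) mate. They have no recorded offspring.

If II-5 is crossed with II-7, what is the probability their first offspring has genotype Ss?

4/9

I-3 is unaffected so carries S and passed s to II-6 (ss), so I-3 is Ss.
I-4 is unaffected so carries S and passed s to II-6 (ss), so I-4 is Ss.
II-5 is an unaffected offspring of I-3 (Ss) × I-4 (Ss), whose cross gives 1/4 SS : 1/2 Ss : 1/4 ss; conditioning on being unaffected, II-5 is SS with probability 1/3, Ss with probability 2/3.
II-7 is an unaffected offspring of I-3 (Ss) × I-4 (Ss), whose cross gives 1/4 SS : 1/2 Ss : 1/4 ss; conditioning on being unaffected, II-7 is SS with probability 1/3, Ss with probability 2/3.
Summing over parental genotype combinations, P(offspring has genotype Ss) = 2/9·1/2 + 2/9·1/2 + 4/9·1/2 = 4/9.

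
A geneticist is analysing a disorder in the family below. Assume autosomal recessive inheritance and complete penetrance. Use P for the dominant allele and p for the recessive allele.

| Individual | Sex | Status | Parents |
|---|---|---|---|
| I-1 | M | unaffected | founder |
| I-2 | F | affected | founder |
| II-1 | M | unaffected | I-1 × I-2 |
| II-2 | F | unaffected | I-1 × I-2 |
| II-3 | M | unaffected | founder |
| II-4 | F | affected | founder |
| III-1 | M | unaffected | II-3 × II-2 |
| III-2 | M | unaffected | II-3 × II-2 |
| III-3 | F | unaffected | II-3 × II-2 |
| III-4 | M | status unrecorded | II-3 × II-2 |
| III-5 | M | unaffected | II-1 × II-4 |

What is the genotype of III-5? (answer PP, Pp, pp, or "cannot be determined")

Pp

From phenotype alone, III-5 is PP or Pp.
III-5 is unaffected so carries P and received p from II-4 (pp), so III-5 is Pp.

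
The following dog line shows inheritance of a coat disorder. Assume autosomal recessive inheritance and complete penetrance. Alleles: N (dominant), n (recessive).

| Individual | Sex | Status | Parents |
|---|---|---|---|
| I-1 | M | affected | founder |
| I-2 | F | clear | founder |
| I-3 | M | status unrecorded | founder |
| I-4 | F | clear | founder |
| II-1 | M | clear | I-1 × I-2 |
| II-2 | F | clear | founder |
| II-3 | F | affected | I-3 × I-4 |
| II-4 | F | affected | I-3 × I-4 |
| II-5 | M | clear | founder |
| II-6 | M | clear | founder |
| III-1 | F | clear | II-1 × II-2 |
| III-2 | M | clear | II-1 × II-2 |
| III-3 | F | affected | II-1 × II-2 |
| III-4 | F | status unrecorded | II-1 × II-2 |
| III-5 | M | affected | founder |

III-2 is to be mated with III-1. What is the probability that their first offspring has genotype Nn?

II-1 is clear so carries N and received n from I-1 (nn), so II-1 is Nn.
II-2 is clear so carries N and passed n to III-3 (nn), so II-2 is Nn.
III-2 is a clear offspring of II-1 (Nn) × II-2 (Nn), whose cross gives 1/4 NN : 1/2 Nn : 1/4 nn; conditioning on being clear, III-2 is NN with probability 1/3, Nn with probability 2/3.
III-1 is a clear offspring of II-1 (Nn) × II-2 (Nn), whose cross gives 1/4 NN : 1/2 Nn : 1/4 nn; conditioning on being clear, III-1 is NN with probability 1/3, Nn with probability 2/3.
Summing over parental genotype combinations, P(offspring has genotype Nn) = 2/9·1/2 + 2/9·1/2 + 4/9·1/2 = 4/9.

4/9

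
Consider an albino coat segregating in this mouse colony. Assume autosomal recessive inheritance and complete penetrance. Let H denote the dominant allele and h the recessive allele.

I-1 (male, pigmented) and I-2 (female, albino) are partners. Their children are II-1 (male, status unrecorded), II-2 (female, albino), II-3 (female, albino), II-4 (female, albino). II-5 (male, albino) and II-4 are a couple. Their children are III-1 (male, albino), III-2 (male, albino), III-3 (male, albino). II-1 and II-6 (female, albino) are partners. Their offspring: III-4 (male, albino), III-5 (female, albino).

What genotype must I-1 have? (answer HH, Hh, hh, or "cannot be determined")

Hh

From phenotype alone, I-1 is HH or Hh.
I-1 is pigmented so carries H and passed h to II-2 (hh), so I-1 is Hh.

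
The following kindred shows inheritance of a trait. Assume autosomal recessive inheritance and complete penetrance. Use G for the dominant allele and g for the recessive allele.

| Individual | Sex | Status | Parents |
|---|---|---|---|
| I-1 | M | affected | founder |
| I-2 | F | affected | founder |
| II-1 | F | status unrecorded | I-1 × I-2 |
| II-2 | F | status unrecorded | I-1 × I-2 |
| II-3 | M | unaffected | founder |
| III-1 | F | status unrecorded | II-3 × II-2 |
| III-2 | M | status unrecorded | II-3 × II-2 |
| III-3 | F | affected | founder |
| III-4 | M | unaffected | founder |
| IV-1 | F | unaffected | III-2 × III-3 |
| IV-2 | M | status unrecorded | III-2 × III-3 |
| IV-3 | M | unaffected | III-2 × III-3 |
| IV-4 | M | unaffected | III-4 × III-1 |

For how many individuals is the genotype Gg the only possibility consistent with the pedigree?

Obligate heterozygotes: III-2 passed G to IV-1 (Gg, whose g came from III-3) and received g from II-2 (gg), so III-2 is Gg; IV-1 is unaffected so carries G and received g from III-3 (gg), so IV-1 is Gg; IV-3 is unaffected so carries G and received g from III-3 (gg), so IV-3 is Gg.
Every other individual is either homozygous by phenotype or has at least one consistent homozygous assignment, so the count is 3.

3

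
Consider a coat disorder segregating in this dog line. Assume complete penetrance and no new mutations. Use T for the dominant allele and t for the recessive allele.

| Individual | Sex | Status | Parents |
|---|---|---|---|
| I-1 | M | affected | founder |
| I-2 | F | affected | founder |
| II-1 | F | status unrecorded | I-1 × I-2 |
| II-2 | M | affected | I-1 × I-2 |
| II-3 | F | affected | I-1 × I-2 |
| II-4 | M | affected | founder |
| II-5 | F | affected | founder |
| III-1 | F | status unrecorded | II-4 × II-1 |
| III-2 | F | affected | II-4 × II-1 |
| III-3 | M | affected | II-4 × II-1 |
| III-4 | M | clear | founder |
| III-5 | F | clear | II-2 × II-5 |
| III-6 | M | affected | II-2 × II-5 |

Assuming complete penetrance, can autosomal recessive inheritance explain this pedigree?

No

Under autosomal recessive, III-5 (clear, female) cannot arise from II-2 (affected) × II-5 (affected).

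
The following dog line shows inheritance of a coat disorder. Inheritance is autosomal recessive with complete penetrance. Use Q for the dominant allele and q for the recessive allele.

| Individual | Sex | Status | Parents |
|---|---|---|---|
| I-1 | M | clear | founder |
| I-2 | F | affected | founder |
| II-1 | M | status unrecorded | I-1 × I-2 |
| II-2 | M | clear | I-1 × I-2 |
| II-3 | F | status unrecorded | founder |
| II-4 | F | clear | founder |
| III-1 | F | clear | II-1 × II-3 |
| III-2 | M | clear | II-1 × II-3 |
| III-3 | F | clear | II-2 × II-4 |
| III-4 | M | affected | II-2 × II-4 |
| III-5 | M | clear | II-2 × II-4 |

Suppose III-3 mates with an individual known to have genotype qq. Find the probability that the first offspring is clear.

II-2 is clear so carries Q and received q from I-2 (qq), so II-2 is Qq.
II-4 is clear so carries Q and passed q to III-4 (qq), so II-4 is Qq.
III-3 is a clear offspring of II-2 (Qq) × II-4 (Qq), whose cross gives 1/4 QQ : 1/2 Qq : 1/4 qq; conditioning on being clear, III-3 is QQ with probability 1/3, Qq with probability 2/3.
Summing over parental genotype combinations, P(offspring is clear) = 1/3·1 + 2/3·1/2 = 2/3.

2/3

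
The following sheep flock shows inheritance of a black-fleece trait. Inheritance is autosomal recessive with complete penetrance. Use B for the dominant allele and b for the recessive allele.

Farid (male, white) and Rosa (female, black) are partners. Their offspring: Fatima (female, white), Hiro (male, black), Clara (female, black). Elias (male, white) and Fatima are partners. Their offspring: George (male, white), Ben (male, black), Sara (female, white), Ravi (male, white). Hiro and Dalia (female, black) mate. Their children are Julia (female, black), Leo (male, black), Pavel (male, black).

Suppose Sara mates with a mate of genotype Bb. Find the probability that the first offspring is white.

5/6

Elias is white so carries B and passed b to Ben (bb), so Elias is Bb.
Fatima is white so carries B and received b from Rosa (bb), so Fatima is Bb.
Sara is a white offspring of Elias (Bb) × Fatima (Bb), whose cross gives 1/4 BB : 1/2 Bb : 1/4 bb; conditioning on being white, Sara is BB with probability 1/3, Bb with probability 2/3.
Summing over parental genotype combinations, P(offspring is white) = 1/3·1 + 2/3·3/4 = 5/6.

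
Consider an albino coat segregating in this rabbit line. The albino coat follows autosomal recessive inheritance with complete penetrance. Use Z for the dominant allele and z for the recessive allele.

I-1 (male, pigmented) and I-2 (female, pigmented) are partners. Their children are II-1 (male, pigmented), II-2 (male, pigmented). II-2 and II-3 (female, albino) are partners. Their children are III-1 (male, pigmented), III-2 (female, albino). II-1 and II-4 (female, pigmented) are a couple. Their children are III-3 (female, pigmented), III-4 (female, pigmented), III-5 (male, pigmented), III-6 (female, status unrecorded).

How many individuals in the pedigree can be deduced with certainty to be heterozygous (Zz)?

2

Obligate heterozygotes: II-2 is pigmented so carries Z and passed z to III-2 (zz), so II-2 is Zz; III-1 is pigmented so carries Z and received z from II-3 (zz), so III-1 is Zz.
Every other individual is either homozygous by phenotype or has at least one consistent homozygous assignment, so the count is 2.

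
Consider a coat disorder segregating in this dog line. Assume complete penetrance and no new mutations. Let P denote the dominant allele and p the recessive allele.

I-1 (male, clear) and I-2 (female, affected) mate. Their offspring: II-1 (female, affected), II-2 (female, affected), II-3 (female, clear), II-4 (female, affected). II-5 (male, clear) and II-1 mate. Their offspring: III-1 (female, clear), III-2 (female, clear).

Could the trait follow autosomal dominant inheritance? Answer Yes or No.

A consistent assignment under autosomal dominant exists: I-1 pp, I-2 Pp, II-1 Pp, II-2 Pp, II-3 pp, II-4 Pp, II-5 pp, III-1 pp, III-2 pp.
In this assignment every recorded phenotype matches its genotype and every non-founder's genotype is obtainable from its parents' genotypes, so the pedigree is consistent.

Yes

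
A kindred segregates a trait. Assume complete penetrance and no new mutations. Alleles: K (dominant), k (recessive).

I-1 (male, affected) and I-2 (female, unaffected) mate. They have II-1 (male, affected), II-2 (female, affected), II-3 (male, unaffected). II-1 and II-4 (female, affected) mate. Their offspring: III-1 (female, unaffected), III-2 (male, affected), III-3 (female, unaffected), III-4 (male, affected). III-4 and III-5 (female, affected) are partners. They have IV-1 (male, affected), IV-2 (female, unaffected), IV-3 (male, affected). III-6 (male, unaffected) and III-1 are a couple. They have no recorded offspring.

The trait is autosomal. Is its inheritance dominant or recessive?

II-1 and II-4 are both affected yet have an unaffected child III-1. Under a recessive model two affected parents are homozygous and every child would be affected, so the trait cannot be recessive.

dominant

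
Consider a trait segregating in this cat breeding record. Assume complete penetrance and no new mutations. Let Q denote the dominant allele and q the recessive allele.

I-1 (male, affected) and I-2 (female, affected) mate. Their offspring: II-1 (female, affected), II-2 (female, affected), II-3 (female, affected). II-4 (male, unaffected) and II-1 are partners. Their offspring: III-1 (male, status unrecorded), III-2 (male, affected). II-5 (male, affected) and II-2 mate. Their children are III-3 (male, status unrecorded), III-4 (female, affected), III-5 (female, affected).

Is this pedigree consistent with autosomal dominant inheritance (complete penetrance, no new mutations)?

Yes

A consistent assignment under autosomal dominant exists: I-1 QQ, I-2 QQ, II-1 QQ, II-2 QQ, II-3 QQ, II-4 qq, II-5 QQ, III-1 Qq, III-2 Qq, III-3 QQ, III-4 QQ, III-5 QQ.
In this assignment every recorded phenotype matches its genotype and every non-founder's genotype is obtainable from its parents' genotypes, so the pedigree is consistent.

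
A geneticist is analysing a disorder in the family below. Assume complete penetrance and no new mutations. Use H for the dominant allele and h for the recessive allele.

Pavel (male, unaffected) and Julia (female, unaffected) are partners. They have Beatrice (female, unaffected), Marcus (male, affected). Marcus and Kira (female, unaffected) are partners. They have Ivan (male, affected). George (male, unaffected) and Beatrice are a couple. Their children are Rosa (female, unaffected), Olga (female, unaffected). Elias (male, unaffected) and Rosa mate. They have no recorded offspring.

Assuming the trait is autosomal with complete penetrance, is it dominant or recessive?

recessive

Pavel and Julia are both unaffected yet have an affected child Marcus. Under dominance, an affected child requires at least one affected parent, so the trait cannot be dominant.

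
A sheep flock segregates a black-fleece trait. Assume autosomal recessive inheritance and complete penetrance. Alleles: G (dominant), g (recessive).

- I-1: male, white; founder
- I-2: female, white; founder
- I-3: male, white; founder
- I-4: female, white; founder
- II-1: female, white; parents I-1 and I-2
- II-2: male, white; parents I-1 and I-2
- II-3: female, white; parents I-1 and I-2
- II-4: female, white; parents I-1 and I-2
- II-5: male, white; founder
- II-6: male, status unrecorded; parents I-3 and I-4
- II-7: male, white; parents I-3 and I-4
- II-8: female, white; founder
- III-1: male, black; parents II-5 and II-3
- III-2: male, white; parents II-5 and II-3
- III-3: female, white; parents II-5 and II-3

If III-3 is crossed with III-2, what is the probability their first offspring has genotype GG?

II-5 is white so carries G and passed g to III-1 (gg), so II-5 is Gg.
II-3 is white so carries G and passed g to III-1 (gg), so II-3 is Gg.
III-3 is a white offspring of II-5 (Gg) × II-3 (Gg), whose cross gives 1/4 GG : 1/2 Gg : 1/4 gg; conditioning on being white, III-3 is GG with probability 1/3, Gg with probability 2/3.
III-2 is a white offspring of II-5 (Gg) × II-3 (Gg), whose cross gives 1/4 GG : 1/2 Gg : 1/4 gg; conditioning on being white, III-2 is GG with probability 1/3, Gg with probability 2/3.
Summing over parental genotype combinations, P(offspring has genotype GG) = 1/9·1 + 2/9·1/2 + 2/9·1/2 + 4/9·1/4 = 4/9.

4/9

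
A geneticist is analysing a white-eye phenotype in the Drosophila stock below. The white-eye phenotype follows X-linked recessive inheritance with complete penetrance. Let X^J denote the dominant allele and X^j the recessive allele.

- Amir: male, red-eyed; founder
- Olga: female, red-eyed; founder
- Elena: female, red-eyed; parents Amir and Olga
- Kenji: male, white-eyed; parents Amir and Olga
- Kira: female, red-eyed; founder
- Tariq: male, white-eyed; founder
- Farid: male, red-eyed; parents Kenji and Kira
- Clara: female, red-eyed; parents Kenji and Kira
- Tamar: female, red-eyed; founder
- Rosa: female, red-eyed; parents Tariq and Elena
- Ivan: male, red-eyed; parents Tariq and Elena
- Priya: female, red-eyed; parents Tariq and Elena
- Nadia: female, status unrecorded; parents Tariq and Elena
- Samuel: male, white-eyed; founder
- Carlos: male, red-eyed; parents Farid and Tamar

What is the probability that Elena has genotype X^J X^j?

Amir is red-eyed, so Amir is X^J Y.
Olga is red-eyed so carries J and passed j to Kenji (X^j Y), so Olga is X^J X^j.
Their cross gives offspring ratios 1/2 X^J X^J : 1/2 X^J X^j. Conditioning on Elena being red-eyed, P(X^J X^j) = 1/2 / 1 = 1/2 before taking Elena's own offspring into account.
Tariq is white-eyed, so Tariq is X^j Y.
Now use Elena's offspring. Probability of each recorded status — red-eyed daughter Rosa: 1/2 if Elena is X^J X^j, 1 if X^J X^J; red-eyed son Ivan: 1/2 if Elena is X^J X^j, 1 if X^J X^J; red-eyed daughter Priya: 1/2 if Elena is X^J X^j, 1 if X^J X^J. (Nadia: equally likely either way, so uninformative.)
Bayes: P(X^J X^j) = 1/2·1/8 / (1/2·1/8 + 1/2·1) = 1/9.

1/9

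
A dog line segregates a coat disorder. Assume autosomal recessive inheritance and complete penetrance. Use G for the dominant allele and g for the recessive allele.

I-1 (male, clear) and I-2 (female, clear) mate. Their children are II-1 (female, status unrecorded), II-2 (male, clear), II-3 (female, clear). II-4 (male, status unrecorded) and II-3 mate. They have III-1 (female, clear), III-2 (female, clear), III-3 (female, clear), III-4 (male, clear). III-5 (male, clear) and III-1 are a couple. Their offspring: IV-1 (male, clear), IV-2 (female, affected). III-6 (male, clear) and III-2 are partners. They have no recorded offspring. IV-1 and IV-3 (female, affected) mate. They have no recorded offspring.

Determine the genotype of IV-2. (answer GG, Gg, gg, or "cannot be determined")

gg

IV-2 is affected, so IV-2 is gg.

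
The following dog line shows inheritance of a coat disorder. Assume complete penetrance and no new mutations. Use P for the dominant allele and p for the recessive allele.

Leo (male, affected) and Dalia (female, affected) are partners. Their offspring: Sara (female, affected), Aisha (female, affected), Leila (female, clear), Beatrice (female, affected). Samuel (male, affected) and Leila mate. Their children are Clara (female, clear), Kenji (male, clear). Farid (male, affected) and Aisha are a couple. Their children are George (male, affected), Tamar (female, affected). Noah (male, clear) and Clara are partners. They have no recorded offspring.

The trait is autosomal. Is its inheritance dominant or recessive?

Leo and Dalia are both affected yet have a clear child Leila. Under a recessive model two affected parents are homozygous and every child would be affected, so the trait cannot be recessive.

dominant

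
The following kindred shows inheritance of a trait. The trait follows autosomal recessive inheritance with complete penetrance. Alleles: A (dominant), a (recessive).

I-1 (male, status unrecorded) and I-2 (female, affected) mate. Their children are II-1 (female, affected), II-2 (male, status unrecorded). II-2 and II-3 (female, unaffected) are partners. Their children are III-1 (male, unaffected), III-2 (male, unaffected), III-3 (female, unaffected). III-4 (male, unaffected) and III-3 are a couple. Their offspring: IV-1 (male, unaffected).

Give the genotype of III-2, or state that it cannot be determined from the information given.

cannot be determined

III-2's phenotype allows AA or Aa, and no parent or child forces a single allele at both positions; consistent genotype assignments exist with III-2 as AA or Aa.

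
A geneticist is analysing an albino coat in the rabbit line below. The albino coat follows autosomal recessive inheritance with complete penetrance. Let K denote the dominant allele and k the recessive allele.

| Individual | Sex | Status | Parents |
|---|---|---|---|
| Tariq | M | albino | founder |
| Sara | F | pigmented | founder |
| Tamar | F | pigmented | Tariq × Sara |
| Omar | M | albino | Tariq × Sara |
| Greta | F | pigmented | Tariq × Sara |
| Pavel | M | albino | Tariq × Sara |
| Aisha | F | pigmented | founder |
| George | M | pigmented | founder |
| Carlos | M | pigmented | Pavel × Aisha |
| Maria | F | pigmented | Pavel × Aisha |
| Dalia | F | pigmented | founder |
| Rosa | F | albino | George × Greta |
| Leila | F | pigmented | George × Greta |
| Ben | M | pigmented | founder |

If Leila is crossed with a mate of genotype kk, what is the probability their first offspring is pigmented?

George is pigmented so carries K and passed k to Rosa (kk), so George is Kk.
Greta is pigmented so carries K and received k from Tariq (kk), so Greta is Kk.
Leila is a pigmented offspring of George (Kk) × Greta (Kk), whose cross gives 1/4 KK : 1/2 Kk : 1/4 kk; conditioning on being pigmented, Leila is KK with probability 1/3, Kk with probability 2/3.
Summing over parental genotype combinations, P(offspring is pigmented) = 1/3·1 + 2/3·1/2 = 2/3.

2/3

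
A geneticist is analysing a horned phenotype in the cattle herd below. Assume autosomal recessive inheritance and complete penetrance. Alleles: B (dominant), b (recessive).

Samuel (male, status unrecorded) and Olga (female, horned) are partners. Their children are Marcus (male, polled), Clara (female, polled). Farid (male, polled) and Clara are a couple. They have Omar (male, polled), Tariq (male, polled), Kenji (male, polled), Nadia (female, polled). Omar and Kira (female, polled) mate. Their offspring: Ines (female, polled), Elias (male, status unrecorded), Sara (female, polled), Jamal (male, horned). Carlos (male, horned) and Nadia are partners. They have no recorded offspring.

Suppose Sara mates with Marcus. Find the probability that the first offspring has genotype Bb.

Omar is polled so carries B and passed b to Jamal (bb), so Omar is Bb.
Kira is polled so carries B and passed b to Jamal (bb), so Kira is Bb.
Sara is a polled offspring of Omar (Bb) × Kira (Bb), whose cross gives 1/4 BB : 1/2 Bb : 1/4 bb; conditioning on being polled, Sara is BB with probability 1/3, Bb with probability 2/3.
Marcus is polled so carries B and received b from Olga (bb), so Marcus is Bb.
Summing over parental genotype combinations, P(offspring has genotype Bb) = 1/3·1/2 + 2/3·1/2 = 1/2.

1/2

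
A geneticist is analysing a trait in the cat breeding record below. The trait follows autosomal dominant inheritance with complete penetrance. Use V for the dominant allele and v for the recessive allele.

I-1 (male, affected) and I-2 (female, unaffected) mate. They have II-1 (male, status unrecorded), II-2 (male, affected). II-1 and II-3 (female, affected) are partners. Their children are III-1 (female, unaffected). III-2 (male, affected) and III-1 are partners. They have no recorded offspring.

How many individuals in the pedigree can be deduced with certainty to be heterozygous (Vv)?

Obligate heterozygotes: II-2 is affected so carries V and received v from I-2 (vv), so II-2 is Vv; II-3 is affected so carries V and passed v to III-1 (vv), so II-3 is Vv.
Every other individual is either homozygous by phenotype or has at least one consistent homozygous assignment, so the count is 2.

2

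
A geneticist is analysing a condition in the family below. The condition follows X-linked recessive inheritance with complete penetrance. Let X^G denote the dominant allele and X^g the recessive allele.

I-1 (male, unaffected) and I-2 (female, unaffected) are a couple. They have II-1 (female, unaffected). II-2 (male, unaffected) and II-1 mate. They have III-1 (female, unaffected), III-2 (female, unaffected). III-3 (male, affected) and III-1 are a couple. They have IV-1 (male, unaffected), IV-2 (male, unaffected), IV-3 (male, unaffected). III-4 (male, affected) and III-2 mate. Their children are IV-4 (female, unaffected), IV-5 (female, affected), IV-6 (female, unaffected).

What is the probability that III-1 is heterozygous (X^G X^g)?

II-2 is unaffected, so II-2 is X^G Y.
II-1 is unaffected so carries G and passed g to III-2 (X^G X^g, whose G came from II-2), so II-1 is X^G X^g.
Their cross gives offspring ratios 1/2 X^G X^G : 1/2 X^G X^g. Conditioning on III-1 being unaffected, P(X^G X^g) = 1/2 / 1 = 1/2 before taking III-1's own offspring into account.
III-3 is affected, so III-3 is X^g Y.
Now use III-1's offspring. Probability of each recorded status — unaffected son IV-1: 1/2 if III-1 is X^G X^g, 1 if X^G X^G; unaffected son IV-2: 1/2 if III-1 is X^G X^g, 1 if X^G X^G; unaffected son IV-3: 1/2 if III-1 is X^G X^g, 1 if X^G X^G.
Bayes: P(X^G X^g) = 1/2·1/8 / (1/2·1/8 + 1/2·1) = 1/9.

1/9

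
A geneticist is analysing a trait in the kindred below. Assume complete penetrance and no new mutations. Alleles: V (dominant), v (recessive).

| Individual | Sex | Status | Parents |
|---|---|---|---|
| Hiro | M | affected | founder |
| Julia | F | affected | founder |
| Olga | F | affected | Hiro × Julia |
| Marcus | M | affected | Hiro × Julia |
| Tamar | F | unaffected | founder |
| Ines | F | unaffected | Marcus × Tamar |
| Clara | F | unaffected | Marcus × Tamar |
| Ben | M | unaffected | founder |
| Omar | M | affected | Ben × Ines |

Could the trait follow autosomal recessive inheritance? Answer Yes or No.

Yes

A consistent assignment under autosomal recessive exists: Hiro vv, Julia vv, Olga vv, Marcus vv, Tamar VV, Ines Vv, Clara Vv, Ben Vv, Omar vv.
In this assignment every recorded phenotype matches its genotype and every non-founder's genotype is obtainable from its parents' genotypes, so the pedigree is consistent.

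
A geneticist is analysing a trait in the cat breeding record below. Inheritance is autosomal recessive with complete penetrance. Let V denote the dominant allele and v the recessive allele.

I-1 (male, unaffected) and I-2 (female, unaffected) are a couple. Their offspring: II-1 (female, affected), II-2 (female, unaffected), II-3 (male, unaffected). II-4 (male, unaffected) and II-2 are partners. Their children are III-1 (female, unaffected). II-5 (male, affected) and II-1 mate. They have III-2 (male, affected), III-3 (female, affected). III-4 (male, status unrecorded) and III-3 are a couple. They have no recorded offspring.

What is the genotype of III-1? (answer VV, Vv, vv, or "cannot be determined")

III-1's phenotype allows VV or Vv, and no parent or child forces a single allele at both positions; consistent genotype assignments exist with III-1 as VV or Vv.

cannot be determined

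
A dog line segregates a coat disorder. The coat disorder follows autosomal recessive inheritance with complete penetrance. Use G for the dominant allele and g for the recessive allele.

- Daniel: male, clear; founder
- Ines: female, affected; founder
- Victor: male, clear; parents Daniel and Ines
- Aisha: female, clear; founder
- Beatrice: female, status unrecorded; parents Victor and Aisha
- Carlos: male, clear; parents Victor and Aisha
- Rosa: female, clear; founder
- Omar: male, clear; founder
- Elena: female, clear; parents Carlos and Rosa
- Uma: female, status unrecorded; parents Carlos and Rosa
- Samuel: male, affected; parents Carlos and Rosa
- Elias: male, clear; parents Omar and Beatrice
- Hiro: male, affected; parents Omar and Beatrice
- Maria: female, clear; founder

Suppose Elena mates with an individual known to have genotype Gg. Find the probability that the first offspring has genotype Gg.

1/2

Carlos is clear so carries G and passed g to Samuel (gg), so Carlos is Gg.
Rosa is clear so carries G and passed g to Samuel (gg), so Rosa is Gg.
Elena is a clear offspring of Carlos (Gg) × Rosa (Gg), whose cross gives 1/4 GG : 1/2 Gg : 1/4 gg; conditioning on being clear, Elena is GG with probability 1/3, Gg with probability 2/3.
Summing over parental genotype combinations, P(offspring has genotype Gg) = 1/3·1/2 + 2/3·1/2 = 1/2.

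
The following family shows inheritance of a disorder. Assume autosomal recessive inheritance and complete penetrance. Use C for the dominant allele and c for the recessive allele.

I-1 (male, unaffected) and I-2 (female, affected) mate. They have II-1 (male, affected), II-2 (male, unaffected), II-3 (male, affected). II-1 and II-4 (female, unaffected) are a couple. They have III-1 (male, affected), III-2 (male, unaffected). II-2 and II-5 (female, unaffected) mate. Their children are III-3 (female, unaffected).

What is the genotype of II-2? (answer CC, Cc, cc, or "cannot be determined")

From phenotype alone, II-2 is CC or Cc.
II-2 is unaffected so carries C and received c from I-2 (cc), so II-2 is Cc.

Cc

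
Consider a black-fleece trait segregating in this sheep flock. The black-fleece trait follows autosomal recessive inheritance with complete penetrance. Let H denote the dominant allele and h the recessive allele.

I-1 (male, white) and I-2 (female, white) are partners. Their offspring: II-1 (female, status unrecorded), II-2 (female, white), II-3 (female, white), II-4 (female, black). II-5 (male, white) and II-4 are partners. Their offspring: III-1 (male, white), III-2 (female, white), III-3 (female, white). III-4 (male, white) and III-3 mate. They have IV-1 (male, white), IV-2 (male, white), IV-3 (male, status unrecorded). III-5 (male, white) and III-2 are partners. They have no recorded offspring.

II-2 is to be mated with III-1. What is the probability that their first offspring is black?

1/6

I-1 is white so carries H and passed h to II-4 (hh), so I-1 is Hh.
I-2 is white so carries H and passed h to II-4 (hh), so I-2 is Hh.
II-2 is a white offspring of I-1 (Hh) × I-2 (Hh), whose cross gives 1/4 HH : 1/2 Hh : 1/4 hh; conditioning on being white, II-2 is HH with probability 1/3, Hh with probability 2/3.
III-1 is white so carries H and received h from II-4 (hh), so III-1 is Hh.
Summing over parental genotype combinations, P(offspring is black) = 2/3·1/4 = 1/6.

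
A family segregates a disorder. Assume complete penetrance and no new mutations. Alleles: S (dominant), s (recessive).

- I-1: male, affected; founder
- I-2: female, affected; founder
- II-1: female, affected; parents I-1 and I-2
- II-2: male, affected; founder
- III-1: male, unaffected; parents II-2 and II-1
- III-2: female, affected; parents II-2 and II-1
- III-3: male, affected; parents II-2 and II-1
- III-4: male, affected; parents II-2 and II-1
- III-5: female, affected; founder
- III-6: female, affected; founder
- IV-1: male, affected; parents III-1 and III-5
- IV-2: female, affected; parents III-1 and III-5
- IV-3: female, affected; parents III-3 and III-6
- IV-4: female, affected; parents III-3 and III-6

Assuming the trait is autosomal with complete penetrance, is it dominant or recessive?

dominant

II-2 and II-1 are both affected yet have an unaffected child III-1. Under a recessive model two affected parents are homozygous and every child would be affected, so the trait cannot be recessive.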